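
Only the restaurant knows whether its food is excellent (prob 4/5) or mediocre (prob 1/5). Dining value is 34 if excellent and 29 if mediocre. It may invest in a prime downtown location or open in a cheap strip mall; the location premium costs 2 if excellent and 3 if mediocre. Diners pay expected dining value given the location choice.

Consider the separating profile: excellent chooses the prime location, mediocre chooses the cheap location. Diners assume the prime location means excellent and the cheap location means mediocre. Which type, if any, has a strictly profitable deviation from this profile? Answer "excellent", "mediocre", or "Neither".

The prime location pays 34; the cheap location pays 29.
excellent: assigned the prime location, nets 34 − 2 = 32; deviating to the cheap location nets 29.
mediocre: assigned the cheap location, nets 29; deviating to the prime location nets 34 − 3 = 31.
The mediocre type gains 2 by deviating.

mediocre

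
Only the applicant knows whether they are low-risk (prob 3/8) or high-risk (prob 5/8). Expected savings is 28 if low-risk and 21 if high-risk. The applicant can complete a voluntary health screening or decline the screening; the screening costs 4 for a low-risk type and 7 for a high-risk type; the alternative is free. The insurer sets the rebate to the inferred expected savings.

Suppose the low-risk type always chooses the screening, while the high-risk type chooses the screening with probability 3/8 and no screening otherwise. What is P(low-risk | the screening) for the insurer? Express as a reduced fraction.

P(the screening) = (3/8)·1 + (5/8)·(3/8) = 39/64.
By Bayes' rule, P(low-risk | the screening) = (3/8) / (39/64) = 8/13.

8/13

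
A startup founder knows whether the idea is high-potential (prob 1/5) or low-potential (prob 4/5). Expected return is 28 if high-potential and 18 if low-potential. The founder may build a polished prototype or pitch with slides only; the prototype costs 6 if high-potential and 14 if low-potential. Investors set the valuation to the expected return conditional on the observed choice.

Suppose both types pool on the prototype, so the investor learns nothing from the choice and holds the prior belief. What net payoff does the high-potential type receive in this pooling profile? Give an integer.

Pooled valuation = 1/5·28 + 4/5·18 = 20.
high-potential pays cost 6 for the prototype, so net payoff = 20 − 6 = 14.

14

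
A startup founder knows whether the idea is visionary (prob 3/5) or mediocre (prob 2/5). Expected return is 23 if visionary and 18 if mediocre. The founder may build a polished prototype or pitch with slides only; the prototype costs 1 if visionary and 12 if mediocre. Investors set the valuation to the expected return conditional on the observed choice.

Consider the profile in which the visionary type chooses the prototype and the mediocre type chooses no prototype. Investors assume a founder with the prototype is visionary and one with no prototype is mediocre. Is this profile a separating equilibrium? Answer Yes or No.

Yes

Under these beliefs, the prototype earns valuation 23 and no prototype earns valuation 18.
visionary: the prototype nets 23 − 1 = 22; no prototype nets 18. visionary prefers the prototype.
mediocre: the prototype nets 23 − 12 = 11; no prototype nets 18. mediocre prefers no prototype.
Neither type deviates, so the separating profile is an equilibrium.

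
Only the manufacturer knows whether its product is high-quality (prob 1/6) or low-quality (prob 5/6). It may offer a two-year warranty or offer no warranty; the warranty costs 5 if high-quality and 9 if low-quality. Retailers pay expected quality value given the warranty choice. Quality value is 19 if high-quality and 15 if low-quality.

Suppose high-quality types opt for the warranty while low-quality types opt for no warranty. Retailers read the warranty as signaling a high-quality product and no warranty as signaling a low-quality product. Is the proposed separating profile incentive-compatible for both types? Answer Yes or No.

Under these beliefs, the warranty earns price 19 and no warranty earns price 15.
high-quality: the warranty nets 19 − 5 = 14; no warranty nets 15. high-quality would deviate to no warranty.
low-quality: the warranty nets 19 − 9 = 10; no warranty nets 15. low-quality prefers no warranty.
high-quality has a profitable deviation, so the profile is not an equilibrium.

No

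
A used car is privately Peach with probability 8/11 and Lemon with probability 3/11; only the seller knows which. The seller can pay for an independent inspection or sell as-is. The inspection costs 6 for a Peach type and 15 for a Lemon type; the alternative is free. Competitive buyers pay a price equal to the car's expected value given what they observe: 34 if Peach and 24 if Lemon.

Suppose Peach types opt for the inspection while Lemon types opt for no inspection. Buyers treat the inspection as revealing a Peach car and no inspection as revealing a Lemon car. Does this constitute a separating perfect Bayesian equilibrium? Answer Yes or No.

Yes

Under these beliefs, the inspection earns price 34 and no inspection earns price 24.
Peach: the inspection nets 34 − 6 = 28; no inspection nets 24. Peach prefers the inspection.
Lemon: the inspection nets 34 − 15 = 19; no inspection nets 24. Lemon prefers no inspection.
Neither type deviates, so the separating profile is an equilibrium.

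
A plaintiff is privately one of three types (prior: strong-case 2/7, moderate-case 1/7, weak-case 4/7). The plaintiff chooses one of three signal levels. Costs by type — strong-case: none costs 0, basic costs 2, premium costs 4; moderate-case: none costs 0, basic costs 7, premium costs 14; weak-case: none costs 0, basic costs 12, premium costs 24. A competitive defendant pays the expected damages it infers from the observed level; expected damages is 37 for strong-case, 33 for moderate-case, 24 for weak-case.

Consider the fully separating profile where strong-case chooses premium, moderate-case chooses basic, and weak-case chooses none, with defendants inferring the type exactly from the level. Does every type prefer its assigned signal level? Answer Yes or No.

Yes

Separating settlements: premium → 37, basic → 33, none → 24.
strong-case (assigned premium): none: 24 − 0 = 24; basic: 33 − 2 = 31; premium: 37 − 4 = 33. strong-case stays.
moderate-case (assigned basic): none: 24 − 0 = 24; basic: 33 − 7 = 26; premium: 37 − 14 = 23. moderate-case stays.
weak-case (assigned none): none: 24 − 0 = 24; basic: 33 − 12 = 21; premium: 37 − 24 = 13. weak-case stays.
Every type prefers its assigned level; separation holds.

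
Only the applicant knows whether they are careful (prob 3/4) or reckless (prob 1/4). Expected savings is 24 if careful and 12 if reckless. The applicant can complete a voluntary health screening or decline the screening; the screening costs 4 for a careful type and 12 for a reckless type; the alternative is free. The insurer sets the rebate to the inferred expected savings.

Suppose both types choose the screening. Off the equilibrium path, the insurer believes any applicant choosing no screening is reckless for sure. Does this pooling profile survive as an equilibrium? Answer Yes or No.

No

On path, the insurer holds the prior and pays 3/4·24 + 1/4·12 = 21. Off path (no screening), believing reckless, it pays 12.
careful: the screening nets 21 − 4 = 17; no screening nets 12. careful stays.
reckless: the screening nets 21 − 12 = 9; no screening nets 12. reckless would deviate.
A type deviates, so pooling fails.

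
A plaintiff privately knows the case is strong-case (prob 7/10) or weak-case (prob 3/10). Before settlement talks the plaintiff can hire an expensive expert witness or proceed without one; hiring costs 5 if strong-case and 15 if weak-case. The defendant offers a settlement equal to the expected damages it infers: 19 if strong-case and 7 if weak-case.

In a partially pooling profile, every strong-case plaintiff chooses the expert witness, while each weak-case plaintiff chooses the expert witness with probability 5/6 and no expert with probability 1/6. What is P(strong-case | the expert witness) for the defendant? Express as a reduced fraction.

14/19

P(the expert witness) = (7/10)·1 + (3/10)·(5/6) = 19/20.
By Bayes' rule, P(strong-case | the expert witness) = (7/10) / (19/20) = 14/19.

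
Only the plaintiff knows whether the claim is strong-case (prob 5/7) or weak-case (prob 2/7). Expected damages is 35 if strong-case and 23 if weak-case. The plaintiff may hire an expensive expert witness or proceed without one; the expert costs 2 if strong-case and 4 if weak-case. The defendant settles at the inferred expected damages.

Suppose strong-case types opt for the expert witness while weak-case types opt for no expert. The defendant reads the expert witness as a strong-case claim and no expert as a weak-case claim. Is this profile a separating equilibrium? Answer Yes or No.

Under these beliefs, the expert witness earns settlement 35 and no expert earns settlement 23.
strong-case: the expert witness nets 35 − 2 = 33; no expert nets 23. strong-case prefers the expert witness.
weak-case: the expert witness nets 35 − 4 = 31; no expert nets 23. weak-case would deviate to the expert witness.
weak-case has a profitable deviation, so the profile is not an equilibrium.

No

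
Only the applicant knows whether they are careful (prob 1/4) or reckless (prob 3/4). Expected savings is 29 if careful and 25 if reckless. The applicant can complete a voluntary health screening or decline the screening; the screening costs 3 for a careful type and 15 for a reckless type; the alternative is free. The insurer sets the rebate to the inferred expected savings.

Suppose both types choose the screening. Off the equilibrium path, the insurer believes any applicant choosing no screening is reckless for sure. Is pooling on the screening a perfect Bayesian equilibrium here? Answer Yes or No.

No

On path, the insurer holds the prior and pays 1/4·29 + 3/4·25 = 26. Off path (no screening), believing reckless, it pays 25.
careful: the screening nets 26 − 3 = 23; no screening nets 25. careful would deviate.
reckless: the screening nets 26 − 15 = 11; no screening nets 25. reckless would deviate.
A type deviates, so pooling fails.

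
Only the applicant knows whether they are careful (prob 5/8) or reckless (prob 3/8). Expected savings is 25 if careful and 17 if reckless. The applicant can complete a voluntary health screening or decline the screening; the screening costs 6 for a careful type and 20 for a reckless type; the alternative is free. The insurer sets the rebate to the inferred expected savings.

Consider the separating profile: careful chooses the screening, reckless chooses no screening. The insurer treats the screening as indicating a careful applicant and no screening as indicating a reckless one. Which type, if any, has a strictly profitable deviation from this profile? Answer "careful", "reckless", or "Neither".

Neither

The screening pays 25; no screening pays 17.
careful: assigned the screening, nets 25 − 6 = 19; deviating to no screening nets 17.
reckless: assigned no screening, nets 17; deviating to the screening nets 25 − 20 = 5.
Both types strictly prefer their assigned action; no profitable deviation.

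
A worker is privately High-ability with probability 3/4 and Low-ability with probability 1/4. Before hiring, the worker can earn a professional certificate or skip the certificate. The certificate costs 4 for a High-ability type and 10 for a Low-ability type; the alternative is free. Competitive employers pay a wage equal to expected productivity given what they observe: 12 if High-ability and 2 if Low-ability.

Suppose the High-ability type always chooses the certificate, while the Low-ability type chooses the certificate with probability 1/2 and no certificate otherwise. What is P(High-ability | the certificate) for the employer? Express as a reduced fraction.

6/7

P(the certificate) = (3/4)·1 + (1/4)·(1/2) = 7/8.
By Bayes' rule, P(High-ability | the certificate) = (3/4) / (7/8) = 6/7.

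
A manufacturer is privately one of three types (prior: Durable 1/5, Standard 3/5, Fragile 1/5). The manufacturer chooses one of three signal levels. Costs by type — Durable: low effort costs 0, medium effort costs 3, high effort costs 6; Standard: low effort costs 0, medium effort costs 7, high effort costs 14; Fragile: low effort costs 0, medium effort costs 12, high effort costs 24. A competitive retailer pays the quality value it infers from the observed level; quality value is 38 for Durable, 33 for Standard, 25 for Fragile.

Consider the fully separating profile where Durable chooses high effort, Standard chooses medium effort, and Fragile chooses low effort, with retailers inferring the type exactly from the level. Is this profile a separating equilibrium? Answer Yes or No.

Separating prices: high effort → 38, medium effort → 33, low effort → 25.
Durable (assigned high effort): low effort: 25 − 0 = 25; medium effort: 33 − 3 = 30; high effort: 38 − 6 = 32. Durable stays.
Standard (assigned medium effort): low effort: 25 − 0 = 25; medium effort: 33 − 7 = 26; high effort: 38 − 14 = 24. Standard stays.
Fragile (assigned low effort): low effort: 25 − 0 = 25; medium effort: 33 − 12 = 21; high effort: 38 − 24 = 14. Fragile stays.
Every type prefers its assigned level; separation holds.

Yes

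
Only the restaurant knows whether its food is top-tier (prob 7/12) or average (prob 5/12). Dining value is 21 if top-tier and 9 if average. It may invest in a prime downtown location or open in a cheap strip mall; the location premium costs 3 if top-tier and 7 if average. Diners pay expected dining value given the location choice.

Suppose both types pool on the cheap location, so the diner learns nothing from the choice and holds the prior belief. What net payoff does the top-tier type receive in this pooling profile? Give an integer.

Pooled price premium = 7/12·21 + 5/12·9 = 16.
top-tier pays no cost for the cheap location, so net payoff = 16.

16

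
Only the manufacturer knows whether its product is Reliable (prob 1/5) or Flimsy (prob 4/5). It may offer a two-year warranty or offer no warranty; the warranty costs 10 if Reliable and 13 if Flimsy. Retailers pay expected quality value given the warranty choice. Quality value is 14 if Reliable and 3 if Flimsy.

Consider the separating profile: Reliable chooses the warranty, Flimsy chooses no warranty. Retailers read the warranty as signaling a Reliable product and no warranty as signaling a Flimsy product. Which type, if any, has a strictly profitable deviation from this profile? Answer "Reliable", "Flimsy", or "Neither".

The warranty pays 14; no warranty pays 3.
Reliable: assigned the warranty, nets 14 − 10 = 4; deviating to no warranty nets 3.
Flimsy: assigned no warranty, nets 3; deviating to the warranty nets 14 − 13 = 1.
Both types strictly prefer their assigned action; no profitable deviation.

Neither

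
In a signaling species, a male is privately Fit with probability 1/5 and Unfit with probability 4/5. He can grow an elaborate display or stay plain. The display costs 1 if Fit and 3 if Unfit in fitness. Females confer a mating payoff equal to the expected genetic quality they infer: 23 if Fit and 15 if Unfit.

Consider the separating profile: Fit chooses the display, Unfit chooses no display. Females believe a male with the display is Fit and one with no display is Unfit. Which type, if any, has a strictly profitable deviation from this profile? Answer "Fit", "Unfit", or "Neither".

The display pays 23; no display pays 15.
Fit: assigned the display, nets 23 − 1 = 22; deviating to no display nets 15.
Unfit: assigned no display, nets 15; deviating to the display nets 23 − 3 = 20.
The Unfit type gains 5 by deviating.

Unfit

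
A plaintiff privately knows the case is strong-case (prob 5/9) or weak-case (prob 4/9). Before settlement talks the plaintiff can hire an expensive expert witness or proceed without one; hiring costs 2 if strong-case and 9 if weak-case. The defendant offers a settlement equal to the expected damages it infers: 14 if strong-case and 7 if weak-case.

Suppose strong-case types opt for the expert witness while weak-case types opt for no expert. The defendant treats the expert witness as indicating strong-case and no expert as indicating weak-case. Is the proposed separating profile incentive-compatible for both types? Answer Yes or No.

Yes

Under these beliefs, the expert witness earns settlement 14 and no expert earns settlement 7.
strong-case: the expert witness nets 14 − 2 = 12; no expert nets 7. strong-case prefers the expert witness.
weak-case: the expert witness nets 14 − 9 = 5; no expert nets 7. weak-case prefers no expert.
Neither type deviates, so the separating profile is an equilibrium.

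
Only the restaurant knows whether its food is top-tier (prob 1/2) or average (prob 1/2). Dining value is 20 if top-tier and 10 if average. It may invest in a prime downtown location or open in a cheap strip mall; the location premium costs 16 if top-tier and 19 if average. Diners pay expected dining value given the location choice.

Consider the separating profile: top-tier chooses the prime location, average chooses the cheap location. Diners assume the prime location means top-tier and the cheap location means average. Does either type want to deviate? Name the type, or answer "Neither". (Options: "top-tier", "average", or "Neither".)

The prime location pays 20; the cheap location pays 10.
top-tier: assigned the prime location, nets 20 − 16 = 4; deviating to the cheap location nets 10.
average: assigned the cheap location, nets 10; deviating to the prime location nets 20 − 19 = 1.
The top-tier type gains 6 by deviating.

top-tier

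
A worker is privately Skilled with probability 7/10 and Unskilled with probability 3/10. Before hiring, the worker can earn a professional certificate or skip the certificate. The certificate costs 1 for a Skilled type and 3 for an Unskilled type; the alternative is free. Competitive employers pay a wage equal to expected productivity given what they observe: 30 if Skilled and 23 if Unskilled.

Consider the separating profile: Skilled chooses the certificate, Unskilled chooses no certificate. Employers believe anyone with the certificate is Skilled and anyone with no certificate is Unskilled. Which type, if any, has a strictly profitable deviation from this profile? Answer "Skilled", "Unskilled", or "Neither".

Unskilled

The certificate pays 30; no certificate pays 23.
Skilled: assigned the certificate, nets 30 − 1 = 29; deviating to no certificate nets 23.
Unskilled: assigned no certificate, nets 23; deviating to the certificate nets 30 − 3 = 27.
The Unskilled type gains 4 by deviating.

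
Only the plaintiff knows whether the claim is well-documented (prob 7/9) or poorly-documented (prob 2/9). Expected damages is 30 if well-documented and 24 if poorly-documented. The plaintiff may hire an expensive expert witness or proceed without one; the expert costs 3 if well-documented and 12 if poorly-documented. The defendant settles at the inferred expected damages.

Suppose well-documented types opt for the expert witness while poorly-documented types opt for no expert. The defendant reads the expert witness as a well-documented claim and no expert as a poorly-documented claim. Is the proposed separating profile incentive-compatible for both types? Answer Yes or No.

Under these beliefs, the expert witness earns settlement 30 and no expert earns settlement 24.
well-documented: the expert witness nets 30 − 3 = 27; no expert nets 24. well-documented prefers the expert witness.
poorly-documented: the expert witness nets 30 − 12 = 18; no expert nets 24. poorly-documented prefers no expert.
Neither type deviates, so the separating profile is an equilibrium.

Yes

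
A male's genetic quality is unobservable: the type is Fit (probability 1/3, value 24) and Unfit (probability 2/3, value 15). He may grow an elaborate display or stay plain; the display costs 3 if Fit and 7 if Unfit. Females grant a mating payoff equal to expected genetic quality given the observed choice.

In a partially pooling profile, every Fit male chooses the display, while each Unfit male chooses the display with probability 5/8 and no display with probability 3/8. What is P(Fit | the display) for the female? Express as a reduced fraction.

4/9

P(the display) = (1/3)·1 + (2/3)·(5/8) = 3/4.
By Bayes' rule, P(Fit | the display) = (1/3) / (3/4) = 4/9.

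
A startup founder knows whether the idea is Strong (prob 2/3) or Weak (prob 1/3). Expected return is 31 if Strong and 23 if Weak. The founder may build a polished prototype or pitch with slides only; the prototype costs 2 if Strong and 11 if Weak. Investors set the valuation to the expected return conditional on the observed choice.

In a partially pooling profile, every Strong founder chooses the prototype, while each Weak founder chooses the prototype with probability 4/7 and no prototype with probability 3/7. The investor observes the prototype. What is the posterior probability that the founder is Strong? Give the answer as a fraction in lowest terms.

P(the prototype) = (2/3)·1 + (1/3)·(4/7) = 6/7.
By Bayes' rule, P(Strong | the prototype) = (2/3) / (6/7) = 7/9.

7/9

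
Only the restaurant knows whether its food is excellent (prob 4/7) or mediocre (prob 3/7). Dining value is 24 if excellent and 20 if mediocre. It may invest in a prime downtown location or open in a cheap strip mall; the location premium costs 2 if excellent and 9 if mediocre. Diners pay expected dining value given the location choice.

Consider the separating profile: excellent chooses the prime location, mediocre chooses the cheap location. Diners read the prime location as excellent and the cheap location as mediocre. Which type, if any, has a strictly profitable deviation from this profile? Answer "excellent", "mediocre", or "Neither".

Neither

The prime location pays 24; the cheap location pays 20.
excellent: assigned the prime location, nets 24 − 2 = 22; deviating to the cheap location nets 20.
mediocre: assigned the cheap location, nets 20; deviating to the prime location nets 24 − 9 = 15.
Both types strictly prefer their assigned action; no profitable deviation.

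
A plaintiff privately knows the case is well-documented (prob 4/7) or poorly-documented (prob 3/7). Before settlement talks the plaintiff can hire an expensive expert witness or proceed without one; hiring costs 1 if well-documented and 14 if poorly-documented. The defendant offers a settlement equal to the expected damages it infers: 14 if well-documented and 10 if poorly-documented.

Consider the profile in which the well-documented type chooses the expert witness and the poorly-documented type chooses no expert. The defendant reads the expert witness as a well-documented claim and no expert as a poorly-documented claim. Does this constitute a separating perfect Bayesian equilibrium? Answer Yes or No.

Yes

Under these beliefs, the expert witness earns settlement 14 and no expert earns settlement 10.
well-documented: the expert witness nets 14 − 1 = 13; no expert nets 10. well-documented prefers the expert witness.
poorly-documented: the expert witness nets 14 − 14 = 0; no expert nets 10. poorly-documented prefers no expert.
Neither type deviates, so the separating profile is an equilibrium.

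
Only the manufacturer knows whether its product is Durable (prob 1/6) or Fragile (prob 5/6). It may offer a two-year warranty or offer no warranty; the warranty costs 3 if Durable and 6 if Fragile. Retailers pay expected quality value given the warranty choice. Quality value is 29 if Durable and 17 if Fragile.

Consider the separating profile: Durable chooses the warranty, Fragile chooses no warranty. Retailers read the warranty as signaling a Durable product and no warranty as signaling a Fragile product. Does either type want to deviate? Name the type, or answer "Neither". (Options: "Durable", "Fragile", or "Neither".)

Fragile

The warranty pays 29; no warranty pays 17.
Durable: assigned the warranty, nets 29 − 3 = 26; deviating to no warranty nets 17.
Fragile: assigned no warranty, nets 17; deviating to the warranty nets 29 − 6 = 23.
The Fragile type gains 6 by deviating.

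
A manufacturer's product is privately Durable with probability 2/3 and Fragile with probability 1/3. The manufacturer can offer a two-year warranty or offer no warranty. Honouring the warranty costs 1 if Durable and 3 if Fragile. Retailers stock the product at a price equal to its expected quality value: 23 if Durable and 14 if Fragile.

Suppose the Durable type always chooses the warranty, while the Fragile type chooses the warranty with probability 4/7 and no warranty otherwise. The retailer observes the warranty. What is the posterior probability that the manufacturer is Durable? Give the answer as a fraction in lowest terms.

7/9

P(the warranty) = (2/3)·1 + (1/3)·(4/7) = 6/7.
By Bayes' rule, P(Durable | the warranty) = (2/3) / (6/7) = 7/9.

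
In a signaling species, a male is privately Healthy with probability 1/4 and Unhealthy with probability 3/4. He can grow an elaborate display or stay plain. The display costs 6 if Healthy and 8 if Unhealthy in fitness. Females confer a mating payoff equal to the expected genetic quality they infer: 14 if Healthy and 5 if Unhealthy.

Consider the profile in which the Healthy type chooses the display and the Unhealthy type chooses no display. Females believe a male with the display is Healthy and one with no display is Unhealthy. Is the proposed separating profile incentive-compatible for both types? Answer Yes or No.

Under these beliefs, the display earns mating payoff 14 and no display earns mating payoff 5.
Healthy: the display nets 14 − 6 = 8; no display nets 5. Healthy prefers the display.
Unhealthy: the display nets 14 − 8 = 6; no display nets 5. Unhealthy would deviate to the display.
Unhealthy has a profitable deviation, so the profile is not an equilibrium.

No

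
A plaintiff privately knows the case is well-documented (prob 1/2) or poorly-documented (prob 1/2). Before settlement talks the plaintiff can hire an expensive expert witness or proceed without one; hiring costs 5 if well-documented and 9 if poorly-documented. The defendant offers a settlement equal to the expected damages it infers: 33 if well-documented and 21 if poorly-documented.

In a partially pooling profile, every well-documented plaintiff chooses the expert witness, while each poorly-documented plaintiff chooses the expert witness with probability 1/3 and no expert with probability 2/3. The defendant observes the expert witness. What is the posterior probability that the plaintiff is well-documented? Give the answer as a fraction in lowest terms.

3/4

P(the expert witness) = (1/2)·1 + (1/2)·(1/3) = 2/3.
By Bayes' rule, P(well-documented | the expert witness) = (1/2) / (2/3) = 3/4.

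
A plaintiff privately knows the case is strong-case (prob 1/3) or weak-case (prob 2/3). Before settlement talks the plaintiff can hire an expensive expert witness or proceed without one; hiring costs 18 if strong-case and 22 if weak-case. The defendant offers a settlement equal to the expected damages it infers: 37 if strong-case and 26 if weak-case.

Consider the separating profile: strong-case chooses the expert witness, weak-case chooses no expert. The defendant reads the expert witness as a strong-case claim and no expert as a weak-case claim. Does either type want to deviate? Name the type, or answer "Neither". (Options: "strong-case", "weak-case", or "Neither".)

strong-case

The expert witness pays 37; no expert pays 26.
strong-case: assigned the expert witness, nets 37 − 18 = 19; deviating to no expert nets 26.
weak-case: assigned no expert, nets 26; deviating to the expert witness nets 37 − 22 = 15.
The strong-case type gains 7 by deviating.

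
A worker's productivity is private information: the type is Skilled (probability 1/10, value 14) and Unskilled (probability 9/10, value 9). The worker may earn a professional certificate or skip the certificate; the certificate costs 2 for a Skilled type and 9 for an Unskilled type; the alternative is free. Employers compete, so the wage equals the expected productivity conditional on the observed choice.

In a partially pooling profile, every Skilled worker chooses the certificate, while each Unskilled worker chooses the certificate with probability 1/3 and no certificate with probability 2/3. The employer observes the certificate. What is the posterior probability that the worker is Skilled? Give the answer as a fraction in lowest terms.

1/4

P(the certificate) = (1/10)·1 + (9/10)·(1/3) = 2/5.
By Bayes' rule, P(Skilled | the certificate) = (1/10) / (2/5) = 1/4.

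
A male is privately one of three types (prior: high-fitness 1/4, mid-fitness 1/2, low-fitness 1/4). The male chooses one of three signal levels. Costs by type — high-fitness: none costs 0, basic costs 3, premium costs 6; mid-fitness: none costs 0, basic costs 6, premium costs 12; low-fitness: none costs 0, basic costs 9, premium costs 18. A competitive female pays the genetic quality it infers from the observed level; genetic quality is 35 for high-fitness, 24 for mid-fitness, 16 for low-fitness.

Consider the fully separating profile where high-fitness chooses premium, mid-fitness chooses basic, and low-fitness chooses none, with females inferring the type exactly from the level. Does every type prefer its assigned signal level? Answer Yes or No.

Separating mating payoffs: premium → 35, basic → 24, none → 16.
high-fitness (assigned premium): none: 16 − 0 = 16; basic: 24 − 3 = 21; premium: 35 − 6 = 29. high-fitness stays.
mid-fitness (assigned basic): none: 16 − 0 = 16; basic: 24 − 6 = 18; premium: 35 − 12 = 23. mid-fitness prefers premium.
low-fitness (assigned none): none: 16 − 0 = 16; basic: 24 − 9 = 15; premium: 35 − 18 = 17. low-fitness prefers premium.
At least one type deviates; the separating profile fails.

No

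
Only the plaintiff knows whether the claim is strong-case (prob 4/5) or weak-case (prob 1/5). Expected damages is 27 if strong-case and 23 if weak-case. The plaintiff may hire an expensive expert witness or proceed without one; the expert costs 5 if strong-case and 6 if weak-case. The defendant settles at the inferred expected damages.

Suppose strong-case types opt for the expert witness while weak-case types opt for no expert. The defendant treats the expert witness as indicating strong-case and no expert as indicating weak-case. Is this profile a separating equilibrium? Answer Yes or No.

No

Under these beliefs, the expert witness earns settlement 27 and no expert earns settlement 23.
strong-case: the expert witness nets 27 − 5 = 22; no expert nets 23. strong-case would deviate to no expert.
weak-case: the expert witness nets 27 − 6 = 21; no expert nets 23. weak-case prefers no expert.
strong-case has a profitable deviation, so the profile is not an equilibrium.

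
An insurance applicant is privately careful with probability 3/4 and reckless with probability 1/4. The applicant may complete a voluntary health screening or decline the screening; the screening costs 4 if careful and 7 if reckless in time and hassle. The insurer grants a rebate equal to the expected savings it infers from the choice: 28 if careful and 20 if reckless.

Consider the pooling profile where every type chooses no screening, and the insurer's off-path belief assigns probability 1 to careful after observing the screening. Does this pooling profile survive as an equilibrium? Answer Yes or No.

Yes

On path, the insurer holds the prior and pays 3/4·28 + 1/4·20 = 26. Off path (the screening), believing careful, it pays 28.
careful: no screening nets 26; the screening nets 28 − 4 = 24. careful stays.
reckless: no screening nets 26; the screening nets 28 − 7 = 21. reckless stays.
No type deviates, so pooling is sustained.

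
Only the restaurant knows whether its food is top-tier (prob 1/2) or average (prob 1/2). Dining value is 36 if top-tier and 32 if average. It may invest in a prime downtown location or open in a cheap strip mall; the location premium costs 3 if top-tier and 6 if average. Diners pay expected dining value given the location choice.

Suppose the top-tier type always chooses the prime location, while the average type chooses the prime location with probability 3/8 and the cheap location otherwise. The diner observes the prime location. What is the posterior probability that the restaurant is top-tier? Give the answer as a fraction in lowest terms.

P(the prime location) = (1/2)·1 + (1/2)·(3/8) = 11/16.
By Bayes' rule, P(top-tier | the prime location) = (1/2) / (11/16) = 8/11.

8/11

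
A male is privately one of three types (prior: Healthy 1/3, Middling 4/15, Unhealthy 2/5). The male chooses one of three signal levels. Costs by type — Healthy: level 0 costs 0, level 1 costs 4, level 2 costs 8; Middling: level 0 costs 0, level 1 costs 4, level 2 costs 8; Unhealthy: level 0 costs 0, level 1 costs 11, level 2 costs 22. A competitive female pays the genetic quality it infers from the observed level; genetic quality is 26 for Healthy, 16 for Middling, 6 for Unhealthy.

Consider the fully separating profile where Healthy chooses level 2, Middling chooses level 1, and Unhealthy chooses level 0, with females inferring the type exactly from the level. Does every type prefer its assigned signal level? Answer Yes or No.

No

Separating mating payoffs: level 2 → 26, level 1 → 16, level 0 → 6.
Healthy (assigned level 2): level 0: 6 − 0 = 6; level 1: 16 − 4 = 12; level 2: 26 − 8 = 18. Healthy stays.
Middling (assigned level 1): level 0: 6 − 0 = 6; level 1: 16 − 4 = 12; level 2: 26 − 8 = 18. Middling prefers level 2.
Unhealthy (assigned level 0): level 0: 6 − 0 = 6; level 1: 16 − 11 = 5; level 2: 26 − 22 = 4. Unhealthy stays.
At least one type deviates; the separating profile fails.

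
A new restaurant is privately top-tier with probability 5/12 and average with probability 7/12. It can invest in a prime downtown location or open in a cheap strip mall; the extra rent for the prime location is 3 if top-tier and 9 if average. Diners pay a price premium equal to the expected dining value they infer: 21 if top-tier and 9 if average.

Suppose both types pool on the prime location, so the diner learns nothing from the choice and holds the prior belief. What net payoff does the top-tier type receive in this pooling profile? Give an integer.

Pooled price premium = 5/12·21 + 7/12·9 = 14.
top-tier pays cost 3 for the prime location, so net payoff = 14 − 3 = 11.

11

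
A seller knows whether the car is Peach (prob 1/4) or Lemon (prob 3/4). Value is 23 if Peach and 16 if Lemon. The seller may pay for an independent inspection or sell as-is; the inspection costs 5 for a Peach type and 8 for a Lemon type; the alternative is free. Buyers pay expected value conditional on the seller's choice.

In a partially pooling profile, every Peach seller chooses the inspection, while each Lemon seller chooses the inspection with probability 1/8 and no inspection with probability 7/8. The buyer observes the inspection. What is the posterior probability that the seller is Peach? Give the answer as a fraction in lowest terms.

8/11

P(the inspection) = (1/4)·1 + (3/4)·(1/8) = 11/32.
By Bayes' rule, P(Peach | the inspection) = (1/4) / (11/32) = 8/11.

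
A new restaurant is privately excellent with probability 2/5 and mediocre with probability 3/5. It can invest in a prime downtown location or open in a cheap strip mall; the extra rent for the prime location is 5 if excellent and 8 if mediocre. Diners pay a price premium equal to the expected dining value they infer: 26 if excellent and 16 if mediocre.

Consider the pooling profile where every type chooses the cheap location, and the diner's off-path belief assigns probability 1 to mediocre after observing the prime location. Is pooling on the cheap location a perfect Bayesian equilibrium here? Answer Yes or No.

On path, the diner holds the prior and pays 2/5·26 + 3/5·16 = 20. Off path (the prime location), believing mediocre, it pays 16.
excellent: the cheap location nets 20; the prime location nets 16 − 5 = 11. excellent stays.
mediocre: the cheap location nets 20; the prime location nets 16 − 8 = 8. mediocre stays.
No type deviates, so pooling is sustained.

Yes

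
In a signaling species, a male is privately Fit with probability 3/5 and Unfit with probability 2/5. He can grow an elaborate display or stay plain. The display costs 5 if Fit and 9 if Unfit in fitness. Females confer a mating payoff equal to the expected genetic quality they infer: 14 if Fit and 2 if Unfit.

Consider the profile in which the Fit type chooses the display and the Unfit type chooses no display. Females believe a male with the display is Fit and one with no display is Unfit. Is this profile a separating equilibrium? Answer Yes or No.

No

Under these beliefs, the display earns mating payoff 14 and no display earns mating payoff 2.
Fit: the display nets 14 − 5 = 9; no display nets 2. Fit prefers the display.
Unfit: the display nets 14 − 9 = 5; no display nets 2. Unfit would deviate to the display.
Unfit has a profitable deviation, so the profile is not an equilibrium.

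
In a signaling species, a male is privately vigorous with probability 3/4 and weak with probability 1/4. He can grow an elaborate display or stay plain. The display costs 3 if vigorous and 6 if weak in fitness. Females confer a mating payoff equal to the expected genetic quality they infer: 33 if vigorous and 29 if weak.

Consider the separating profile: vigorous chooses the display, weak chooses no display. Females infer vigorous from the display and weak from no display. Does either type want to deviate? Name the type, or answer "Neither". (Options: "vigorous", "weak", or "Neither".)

The display pays 33; no display pays 29.
vigorous: assigned the display, nets 33 − 3 = 30; deviating to no display nets 29.
weak: assigned no display, nets 29; deviating to the display nets 33 − 6 = 27.
Both types strictly prefer their assigned action; no profitable deviation.

Neither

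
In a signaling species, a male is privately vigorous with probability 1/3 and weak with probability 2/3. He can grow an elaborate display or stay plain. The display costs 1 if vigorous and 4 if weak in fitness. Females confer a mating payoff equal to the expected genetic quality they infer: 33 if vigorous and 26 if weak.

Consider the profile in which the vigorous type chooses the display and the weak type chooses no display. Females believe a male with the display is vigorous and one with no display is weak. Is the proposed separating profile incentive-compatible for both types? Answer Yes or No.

Under these beliefs, the display earns mating payoff 33 and no display earns mating payoff 26.
vigorous: the display nets 33 − 1 = 32; no display nets 26. vigorous prefers the display.
weak: the display nets 33 − 4 = 29; no display nets 26. weak would deviate to the display.
weak has a profitable deviation, so the profile is not an equilibrium.

No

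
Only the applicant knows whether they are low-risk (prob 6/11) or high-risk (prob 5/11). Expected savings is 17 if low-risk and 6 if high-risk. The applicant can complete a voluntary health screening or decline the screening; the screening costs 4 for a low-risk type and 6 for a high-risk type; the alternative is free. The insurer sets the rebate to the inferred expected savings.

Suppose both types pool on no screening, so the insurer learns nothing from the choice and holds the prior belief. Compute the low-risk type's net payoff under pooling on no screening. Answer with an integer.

Pooled rebate = 6/11·17 + 5/11·6 = 12.
low-risk pays no cost for no screening, so net payoff = 12.

12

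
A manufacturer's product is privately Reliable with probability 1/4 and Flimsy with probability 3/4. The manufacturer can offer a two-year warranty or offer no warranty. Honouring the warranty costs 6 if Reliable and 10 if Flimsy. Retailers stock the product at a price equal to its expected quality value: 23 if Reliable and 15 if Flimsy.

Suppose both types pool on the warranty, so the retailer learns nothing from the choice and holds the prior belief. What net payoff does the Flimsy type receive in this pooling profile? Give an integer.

7

Pooled price = 1/4·23 + 3/4·15 = 17.
Flimsy pays cost 10 for the warranty, so net payoff = 17 − 10 = 7.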